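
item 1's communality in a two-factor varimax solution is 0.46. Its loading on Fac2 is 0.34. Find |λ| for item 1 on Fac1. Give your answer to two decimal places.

0.59

Under orthogonal rotation h² = Σλ², so λ_Fac1² = h² − (0.1156) = 0.46 − 0.1156 = 0.3444.
|λ| = √0.3444 = 0.5869.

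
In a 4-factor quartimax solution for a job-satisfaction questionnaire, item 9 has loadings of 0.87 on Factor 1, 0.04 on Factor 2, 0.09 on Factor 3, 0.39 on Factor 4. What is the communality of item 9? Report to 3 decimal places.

0.919

h² = 0.87² + 0.04² + 0.09² + 0.39² = 0.7569 + 0.0016 + 0.0081 + 0.1521 = 0.9187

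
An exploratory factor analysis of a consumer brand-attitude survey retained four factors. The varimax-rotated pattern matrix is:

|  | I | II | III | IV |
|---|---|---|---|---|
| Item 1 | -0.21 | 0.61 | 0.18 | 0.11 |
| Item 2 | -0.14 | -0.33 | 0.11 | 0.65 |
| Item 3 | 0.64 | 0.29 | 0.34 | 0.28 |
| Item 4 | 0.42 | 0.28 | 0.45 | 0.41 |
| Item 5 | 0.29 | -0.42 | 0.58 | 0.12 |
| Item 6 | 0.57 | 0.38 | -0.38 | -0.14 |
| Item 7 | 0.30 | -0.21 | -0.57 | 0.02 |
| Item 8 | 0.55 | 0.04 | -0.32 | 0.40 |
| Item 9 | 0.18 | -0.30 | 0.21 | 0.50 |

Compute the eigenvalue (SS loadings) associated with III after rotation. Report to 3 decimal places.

SS loadings for III = 0.18² + 0.11² + 0.34² + 0.45² + 0.58² + (-0.38)² + (-0.57)² + (-0.32)² + 0.21² = 0.0324 + 0.0121 + 0.1156 + 0.2025 + 0.3364 + 0.1444 + 0.3249 + 0.1024 + 0.0441 = 1.3148

1.315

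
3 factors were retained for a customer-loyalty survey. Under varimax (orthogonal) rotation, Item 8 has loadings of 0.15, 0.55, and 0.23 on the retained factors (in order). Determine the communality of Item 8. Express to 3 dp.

h² = 0.15² + 0.55² + 0.23² = 0.0225 + 0.3025 + 0.0529 = 0.3779

0.378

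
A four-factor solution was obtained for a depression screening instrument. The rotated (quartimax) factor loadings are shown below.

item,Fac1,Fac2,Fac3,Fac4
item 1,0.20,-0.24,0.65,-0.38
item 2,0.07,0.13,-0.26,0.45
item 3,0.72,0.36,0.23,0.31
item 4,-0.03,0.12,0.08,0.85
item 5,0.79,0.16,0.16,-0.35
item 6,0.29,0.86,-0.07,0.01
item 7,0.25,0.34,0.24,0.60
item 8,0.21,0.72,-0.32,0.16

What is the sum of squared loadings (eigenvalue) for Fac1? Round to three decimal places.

SS loadings for Fac1 = 0.20² + 0.07² + 0.72² + (-0.03)² + 0.79² + 0.29² + 0.25² + 0.21² = 0.0400 + 0.0049 + 0.5184 + 0.0009 + 0.6241 + 0.0841 + 0.0625 + 0.0441 = 1.3790

1.379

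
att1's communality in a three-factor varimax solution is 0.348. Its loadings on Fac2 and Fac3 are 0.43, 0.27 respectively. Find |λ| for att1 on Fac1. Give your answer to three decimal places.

0.300

Under orthogonal rotation h² = Σλ², so λ_Fac1² = h² − (0.2578) = 0.348 − 0.2578 = 0.0902.
|λ| = √0.0902 = 0.3003.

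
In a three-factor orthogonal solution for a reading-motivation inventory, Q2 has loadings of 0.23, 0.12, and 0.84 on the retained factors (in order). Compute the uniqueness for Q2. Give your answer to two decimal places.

0.23

h² = 0.23² + 0.12² + 0.84² = 0.0529 + 0.0144 + 0.7056 = 0.7729
Uniqueness u² = 1 − h² = 1 − 0.7729 = 0.2271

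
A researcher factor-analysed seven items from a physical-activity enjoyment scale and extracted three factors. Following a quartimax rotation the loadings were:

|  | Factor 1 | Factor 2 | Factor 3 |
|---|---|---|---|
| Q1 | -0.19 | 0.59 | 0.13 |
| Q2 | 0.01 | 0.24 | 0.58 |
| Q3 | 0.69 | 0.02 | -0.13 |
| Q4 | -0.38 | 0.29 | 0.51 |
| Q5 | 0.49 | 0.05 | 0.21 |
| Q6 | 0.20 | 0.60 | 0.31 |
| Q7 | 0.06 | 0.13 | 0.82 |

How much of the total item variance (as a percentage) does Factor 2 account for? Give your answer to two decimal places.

SS loadings for Factor 2 = 0.59² + 0.24² + 0.02² + 0.29² + 0.05² + 0.60² + 0.13² = 0.8696
With 7 standardized items, total variance = 7. Proportion = 0.8696/7 = 0.1242 → 12.42%.

12.42%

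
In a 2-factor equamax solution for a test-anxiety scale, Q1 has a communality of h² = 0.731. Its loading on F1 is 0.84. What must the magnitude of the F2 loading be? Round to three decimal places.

Under orthogonal rotation h² = Σλ², so λ_F2² = h² − (0.7056) = 0.731 − 0.7056 = 0.0254.
|λ| = √0.0254 = 0.1594.

0.159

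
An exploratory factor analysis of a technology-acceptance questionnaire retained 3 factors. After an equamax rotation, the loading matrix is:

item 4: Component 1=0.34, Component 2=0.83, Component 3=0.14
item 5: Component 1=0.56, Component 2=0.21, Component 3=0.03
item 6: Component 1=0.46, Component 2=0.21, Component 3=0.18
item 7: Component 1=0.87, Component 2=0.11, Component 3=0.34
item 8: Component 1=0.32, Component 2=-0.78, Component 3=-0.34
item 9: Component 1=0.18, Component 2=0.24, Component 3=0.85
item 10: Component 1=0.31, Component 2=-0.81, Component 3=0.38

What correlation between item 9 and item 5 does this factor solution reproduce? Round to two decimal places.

r̂ = Σ λ_i·λ_j across factors = (0.18)(0.56) + (0.24)(0.21) + (0.85)(0.03)
  = +0.1008 +0.0504 +0.0255 = 0.1767

0.18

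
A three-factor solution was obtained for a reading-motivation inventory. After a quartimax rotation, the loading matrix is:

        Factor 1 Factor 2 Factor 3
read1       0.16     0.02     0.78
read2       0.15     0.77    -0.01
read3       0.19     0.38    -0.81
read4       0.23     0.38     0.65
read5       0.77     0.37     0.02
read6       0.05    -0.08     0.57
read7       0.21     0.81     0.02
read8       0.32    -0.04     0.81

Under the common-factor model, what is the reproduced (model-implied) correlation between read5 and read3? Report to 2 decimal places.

r̂ = Σ λ_i·λ_j across factors = (0.77)(0.19) + (0.37)(0.38) + (0.02)(-0.81)
  = +0.1463 +0.1406 -0.0162 = 0.2707

0.27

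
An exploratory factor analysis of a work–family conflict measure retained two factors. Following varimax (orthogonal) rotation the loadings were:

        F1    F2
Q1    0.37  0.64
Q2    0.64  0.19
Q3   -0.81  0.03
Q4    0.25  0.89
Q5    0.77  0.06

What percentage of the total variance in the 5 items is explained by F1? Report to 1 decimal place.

37.2%

SS loadings for F1 = 0.37² + 0.64² + (-0.81)² + 0.25² + 0.77² = 1.8580
With 5 standardized items, total variance = 5. Proportion = 1.8580/5 = 0.3716 → 37.16%.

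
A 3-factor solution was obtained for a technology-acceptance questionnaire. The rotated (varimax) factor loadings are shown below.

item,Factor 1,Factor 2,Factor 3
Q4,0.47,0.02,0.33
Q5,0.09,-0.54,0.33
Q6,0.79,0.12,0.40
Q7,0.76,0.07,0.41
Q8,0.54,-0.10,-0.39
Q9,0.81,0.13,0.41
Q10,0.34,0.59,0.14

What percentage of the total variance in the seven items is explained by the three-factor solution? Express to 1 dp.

SS loadings by factor: 2.4940, 0.6863, 0.8857; total = 4.0660.
Total variance with 7 standardized items is 7, so the solution explains 4.0660/7 = 0.5809 = 58.09%.

58.1%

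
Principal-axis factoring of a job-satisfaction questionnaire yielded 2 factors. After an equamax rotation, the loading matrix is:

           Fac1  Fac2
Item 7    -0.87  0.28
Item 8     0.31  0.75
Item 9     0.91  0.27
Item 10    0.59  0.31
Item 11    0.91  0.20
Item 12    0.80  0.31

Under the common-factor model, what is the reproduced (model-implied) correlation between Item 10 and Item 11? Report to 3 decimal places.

r̂ = Σ λ_i·λ_j across factors = (0.59)(0.91) + (0.31)(0.20)
  = +0.5369 +0.0620 = 0.5989

0.599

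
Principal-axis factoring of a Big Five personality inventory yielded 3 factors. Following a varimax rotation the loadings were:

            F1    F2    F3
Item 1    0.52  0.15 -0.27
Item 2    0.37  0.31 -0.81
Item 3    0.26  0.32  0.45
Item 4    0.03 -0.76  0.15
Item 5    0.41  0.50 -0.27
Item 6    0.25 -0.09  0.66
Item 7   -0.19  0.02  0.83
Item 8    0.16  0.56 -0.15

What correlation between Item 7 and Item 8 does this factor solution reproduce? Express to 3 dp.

r̂ = Σ λ_i·λ_j across factors = (-0.19)(0.16) + (0.02)(0.56) + (0.83)(-0.15)
  = -0.0304 +0.0112 -0.1245 = -0.1437

-0.144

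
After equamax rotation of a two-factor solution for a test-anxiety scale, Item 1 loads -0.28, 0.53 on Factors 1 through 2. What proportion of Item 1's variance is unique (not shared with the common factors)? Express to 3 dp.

0.641

h² = (-0.28)² + 0.53² = 0.0784 + 0.2809 = 0.3593
Uniqueness u² = 1 − h² = 1 − 0.3593 = 0.6407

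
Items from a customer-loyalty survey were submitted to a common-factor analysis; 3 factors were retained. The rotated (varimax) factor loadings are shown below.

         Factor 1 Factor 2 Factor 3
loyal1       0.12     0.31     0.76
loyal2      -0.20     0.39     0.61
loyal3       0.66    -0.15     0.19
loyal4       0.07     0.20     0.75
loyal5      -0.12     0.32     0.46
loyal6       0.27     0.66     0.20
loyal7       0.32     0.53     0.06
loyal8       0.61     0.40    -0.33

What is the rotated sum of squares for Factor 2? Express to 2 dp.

SS loadings for Factor 2 = 0.31² + 0.39² + (-0.15)² + 0.20² + 0.32² + 0.66² + 0.53² + 0.40² = 0.0961 + 0.1521 + 0.0225 + 0.0400 + 0.1024 + 0.4356 + 0.2809 + 0.1600 = 1.2896

1.29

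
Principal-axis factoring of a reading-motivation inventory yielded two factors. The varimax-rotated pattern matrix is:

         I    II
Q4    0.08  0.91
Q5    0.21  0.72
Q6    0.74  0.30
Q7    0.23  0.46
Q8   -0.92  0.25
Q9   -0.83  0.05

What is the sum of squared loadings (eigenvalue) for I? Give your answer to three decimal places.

2.186

SS loadings for I = 0.08² + 0.21² + 0.74² + 0.23² + (-0.92)² + (-0.83)² = 0.0064 + 0.0441 + 0.5476 + 0.0529 + 0.8464 + 0.6889 = 2.1863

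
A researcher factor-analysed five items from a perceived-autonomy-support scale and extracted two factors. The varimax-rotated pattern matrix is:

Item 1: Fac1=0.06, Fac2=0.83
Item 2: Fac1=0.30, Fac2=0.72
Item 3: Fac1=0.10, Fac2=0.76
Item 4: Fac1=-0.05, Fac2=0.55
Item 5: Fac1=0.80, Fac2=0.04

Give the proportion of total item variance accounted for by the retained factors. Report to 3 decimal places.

0.567

Communalities: 0.6925, 0.6084, 0.5876, 0.3050, 0.6416; Σh² = 2.8351.
Total variance with 5 standardized items is 5, so the solution explains 2.8351/5 = 0.5670.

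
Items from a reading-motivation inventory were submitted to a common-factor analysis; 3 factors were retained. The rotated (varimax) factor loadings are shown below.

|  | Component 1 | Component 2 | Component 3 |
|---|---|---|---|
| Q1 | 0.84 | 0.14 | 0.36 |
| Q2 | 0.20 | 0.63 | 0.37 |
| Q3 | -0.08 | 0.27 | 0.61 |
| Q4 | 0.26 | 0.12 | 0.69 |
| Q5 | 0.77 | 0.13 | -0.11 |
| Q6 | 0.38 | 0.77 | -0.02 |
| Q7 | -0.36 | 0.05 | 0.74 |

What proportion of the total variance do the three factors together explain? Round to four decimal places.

SS loadings by factor: 1.6865, 1.1161, 1.6748; total = 4.4774.
Total variance with 7 standardized items is 7, so the solution explains 4.4774/7 = 0.6396.

0.6396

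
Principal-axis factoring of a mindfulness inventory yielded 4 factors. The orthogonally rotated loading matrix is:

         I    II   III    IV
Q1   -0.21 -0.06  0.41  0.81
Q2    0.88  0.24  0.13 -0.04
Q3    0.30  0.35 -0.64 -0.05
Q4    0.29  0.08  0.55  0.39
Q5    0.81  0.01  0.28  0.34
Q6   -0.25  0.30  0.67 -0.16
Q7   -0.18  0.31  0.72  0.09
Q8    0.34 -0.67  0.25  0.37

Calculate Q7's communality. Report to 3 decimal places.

0.655

h² = (-0.18)² + 0.31² + 0.72² + 0.09² = 0.0324 + 0.0961 + 0.5184 + 0.0081 = 0.6550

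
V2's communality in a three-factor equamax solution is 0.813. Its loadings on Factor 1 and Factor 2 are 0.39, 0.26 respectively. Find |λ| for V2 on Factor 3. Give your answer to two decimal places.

Under orthogonal rotation h² = Σλ², so λ_Factor 3² = h² − (0.2197) = 0.813 − 0.2197 = 0.5933.
|λ| = √0.5933 = 0.7703.

0.77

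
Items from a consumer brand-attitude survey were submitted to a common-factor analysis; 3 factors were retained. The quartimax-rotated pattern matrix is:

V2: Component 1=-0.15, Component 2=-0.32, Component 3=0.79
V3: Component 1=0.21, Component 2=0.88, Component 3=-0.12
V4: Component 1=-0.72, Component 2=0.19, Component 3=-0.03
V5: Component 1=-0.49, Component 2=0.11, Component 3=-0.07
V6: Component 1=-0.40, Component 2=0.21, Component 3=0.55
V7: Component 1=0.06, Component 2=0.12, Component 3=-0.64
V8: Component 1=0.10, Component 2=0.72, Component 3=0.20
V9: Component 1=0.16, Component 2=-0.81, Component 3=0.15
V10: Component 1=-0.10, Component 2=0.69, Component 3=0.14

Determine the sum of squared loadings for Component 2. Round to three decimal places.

2.634

SS loadings for Component 2 = (-0.32)² + 0.88² + 0.19² + 0.11² + 0.21² + 0.12² + 0.72² + (-0.81)² + 0.69² = 0.1024 + 0.7744 + 0.0361 + 0.0121 + 0.0441 + 0.0144 + 0.5184 + 0.6561 + 0.4761 = 2.6341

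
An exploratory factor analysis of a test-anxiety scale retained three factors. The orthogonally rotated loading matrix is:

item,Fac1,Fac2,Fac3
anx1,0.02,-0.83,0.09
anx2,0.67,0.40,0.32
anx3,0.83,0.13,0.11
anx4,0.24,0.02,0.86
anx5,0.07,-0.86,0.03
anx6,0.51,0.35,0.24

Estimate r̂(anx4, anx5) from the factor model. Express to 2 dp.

r̂ = Σ λ_i·λ_j across factors = (0.24)(0.07) + (0.02)(-0.86) + (0.86)(0.03)
  = +0.0168 -0.0172 +0.0258 = 0.0254

0.03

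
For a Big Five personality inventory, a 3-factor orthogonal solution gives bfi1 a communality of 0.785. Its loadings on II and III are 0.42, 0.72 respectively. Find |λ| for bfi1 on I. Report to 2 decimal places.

Under orthogonal rotation h² = Σλ², so λ_I² = h² − (0.6948) = 0.785 − 0.6948 = 0.0902.
|λ| = √0.0902 = 0.3003.

0.30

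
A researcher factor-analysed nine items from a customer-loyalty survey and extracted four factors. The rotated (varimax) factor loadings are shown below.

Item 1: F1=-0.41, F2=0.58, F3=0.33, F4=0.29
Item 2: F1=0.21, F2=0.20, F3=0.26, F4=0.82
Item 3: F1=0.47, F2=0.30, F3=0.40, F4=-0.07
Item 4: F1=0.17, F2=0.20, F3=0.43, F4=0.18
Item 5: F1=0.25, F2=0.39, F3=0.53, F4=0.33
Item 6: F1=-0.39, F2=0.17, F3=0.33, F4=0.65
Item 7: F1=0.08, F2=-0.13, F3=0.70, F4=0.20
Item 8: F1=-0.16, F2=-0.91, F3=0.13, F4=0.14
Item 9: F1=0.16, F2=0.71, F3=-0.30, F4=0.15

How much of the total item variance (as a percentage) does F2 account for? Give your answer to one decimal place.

SS loadings for F2 = 0.58² + 0.20² + 0.30² + 0.20² + 0.39² + 0.17² + (-0.13)² + (-0.91)² + 0.71² = 2.0365
With 9 standardized items, total variance = 9. Proportion = 2.0365/9 = 0.2263 → 22.63%.

22.6%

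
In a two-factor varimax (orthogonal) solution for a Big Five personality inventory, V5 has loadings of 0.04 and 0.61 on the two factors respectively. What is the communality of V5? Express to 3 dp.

h² = 0.04² + 0.61² = 0.0016 + 0.3721 = 0.3737

0.374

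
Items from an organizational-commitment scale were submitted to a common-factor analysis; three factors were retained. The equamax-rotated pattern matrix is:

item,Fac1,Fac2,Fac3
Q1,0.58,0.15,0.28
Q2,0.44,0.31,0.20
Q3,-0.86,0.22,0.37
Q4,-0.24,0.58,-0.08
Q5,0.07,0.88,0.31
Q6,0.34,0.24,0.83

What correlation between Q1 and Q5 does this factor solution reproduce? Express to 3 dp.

0.259

r̂ = Σ λ_i·λ_j across factors = (0.58)(0.07) + (0.15)(0.88) + (0.28)(0.31)
  = +0.0406 +0.1320 +0.0868 = 0.2594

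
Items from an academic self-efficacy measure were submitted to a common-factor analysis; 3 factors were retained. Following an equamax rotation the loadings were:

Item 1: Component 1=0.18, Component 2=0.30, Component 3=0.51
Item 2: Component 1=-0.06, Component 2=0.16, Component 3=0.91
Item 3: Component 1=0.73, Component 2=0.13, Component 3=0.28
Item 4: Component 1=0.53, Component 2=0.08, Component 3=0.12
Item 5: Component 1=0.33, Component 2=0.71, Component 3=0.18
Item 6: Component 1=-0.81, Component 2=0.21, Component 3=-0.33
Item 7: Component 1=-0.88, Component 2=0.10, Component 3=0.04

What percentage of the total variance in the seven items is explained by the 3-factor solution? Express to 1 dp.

SS loadings by factor: 2.3892, 0.6971, 1.3239; total = 4.4102.
Total variance with 7 standardized items is 7, so the solution explains 4.4102/7 = 0.6300 = 63.00%.

63.0%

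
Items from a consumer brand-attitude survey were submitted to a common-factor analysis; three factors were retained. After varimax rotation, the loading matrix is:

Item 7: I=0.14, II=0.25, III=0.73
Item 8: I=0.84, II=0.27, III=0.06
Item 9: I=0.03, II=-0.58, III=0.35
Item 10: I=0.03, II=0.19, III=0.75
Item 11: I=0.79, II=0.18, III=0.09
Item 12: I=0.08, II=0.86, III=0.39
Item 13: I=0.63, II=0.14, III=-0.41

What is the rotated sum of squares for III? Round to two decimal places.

SS loadings for III = 0.73² + 0.06² + 0.35² + 0.75² + 0.09² + 0.39² + (-0.41)² = 0.5329 + 0.0036 + 0.1225 + 0.5625 + 0.0081 + 0.1521 + 0.1681 = 1.5498

1.55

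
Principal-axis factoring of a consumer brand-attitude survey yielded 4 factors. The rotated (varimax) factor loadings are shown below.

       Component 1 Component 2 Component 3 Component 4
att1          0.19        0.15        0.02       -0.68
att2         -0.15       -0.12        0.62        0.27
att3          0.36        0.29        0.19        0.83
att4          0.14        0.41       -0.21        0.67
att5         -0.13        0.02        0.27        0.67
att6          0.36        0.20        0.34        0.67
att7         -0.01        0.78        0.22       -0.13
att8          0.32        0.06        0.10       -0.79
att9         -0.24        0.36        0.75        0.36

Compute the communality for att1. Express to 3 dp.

0.521

h² = 0.19² + 0.15² + 0.02² + (-0.68)² = 0.0361 + 0.0225 + 0.0004 + 0.4624 = 0.5214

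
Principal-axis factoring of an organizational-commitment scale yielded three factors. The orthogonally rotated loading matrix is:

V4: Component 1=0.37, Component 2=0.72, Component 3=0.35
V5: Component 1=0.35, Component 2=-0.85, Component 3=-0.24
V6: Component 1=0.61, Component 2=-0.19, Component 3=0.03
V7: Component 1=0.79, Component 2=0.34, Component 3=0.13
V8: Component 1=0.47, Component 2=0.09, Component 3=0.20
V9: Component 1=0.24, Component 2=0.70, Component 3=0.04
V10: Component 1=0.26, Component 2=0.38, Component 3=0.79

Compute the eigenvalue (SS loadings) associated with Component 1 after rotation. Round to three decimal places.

1.602

SS loadings for Component 1 = 0.37² + 0.35² + 0.61² + 0.79² + 0.47² + 0.24² + 0.26² = 0.1369 + 0.1225 + 0.3721 + 0.6241 + 0.2209 + 0.0576 + 0.0676 = 1.6017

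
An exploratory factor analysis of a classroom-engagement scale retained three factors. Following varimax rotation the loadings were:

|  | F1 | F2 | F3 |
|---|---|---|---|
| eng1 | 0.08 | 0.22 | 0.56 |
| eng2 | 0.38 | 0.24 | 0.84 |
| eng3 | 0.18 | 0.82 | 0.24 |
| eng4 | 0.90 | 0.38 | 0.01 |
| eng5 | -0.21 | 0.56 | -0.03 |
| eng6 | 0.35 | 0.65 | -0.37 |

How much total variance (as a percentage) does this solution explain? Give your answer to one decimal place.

Communalities: 0.3684, 0.9076, 0.7624, 0.9545, 0.3586, 0.6819; Σh² = 4.0334.
Total variance with 6 standardized items is 6, so the solution explains 4.0334/6 = 0.6722 = 67.22%.

67.2%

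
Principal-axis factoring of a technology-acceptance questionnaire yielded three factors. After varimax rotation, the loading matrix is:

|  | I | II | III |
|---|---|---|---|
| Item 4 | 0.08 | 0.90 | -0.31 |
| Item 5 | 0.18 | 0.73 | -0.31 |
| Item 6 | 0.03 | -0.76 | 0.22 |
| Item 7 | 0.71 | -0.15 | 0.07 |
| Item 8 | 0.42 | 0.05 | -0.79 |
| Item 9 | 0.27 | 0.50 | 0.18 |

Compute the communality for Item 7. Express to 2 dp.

0.53

h² = 0.71² + (-0.15)² + 0.07² = 0.5041 + 0.0225 + 0.0049 = 0.5315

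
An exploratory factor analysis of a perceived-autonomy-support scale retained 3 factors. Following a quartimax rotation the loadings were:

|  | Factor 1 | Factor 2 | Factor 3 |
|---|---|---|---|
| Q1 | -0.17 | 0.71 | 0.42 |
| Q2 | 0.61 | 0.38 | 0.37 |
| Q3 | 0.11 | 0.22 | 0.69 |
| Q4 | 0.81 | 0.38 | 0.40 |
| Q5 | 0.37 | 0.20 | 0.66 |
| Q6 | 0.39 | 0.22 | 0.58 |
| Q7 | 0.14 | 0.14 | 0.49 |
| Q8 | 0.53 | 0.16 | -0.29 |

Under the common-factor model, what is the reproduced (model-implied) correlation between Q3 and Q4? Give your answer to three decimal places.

r̂ = Σ λ_i·λ_j across factors = (0.11)(0.81) + (0.22)(0.38) + (0.69)(0.40)
  = +0.0891 +0.0836 +0.2760 = 0.4487

0.449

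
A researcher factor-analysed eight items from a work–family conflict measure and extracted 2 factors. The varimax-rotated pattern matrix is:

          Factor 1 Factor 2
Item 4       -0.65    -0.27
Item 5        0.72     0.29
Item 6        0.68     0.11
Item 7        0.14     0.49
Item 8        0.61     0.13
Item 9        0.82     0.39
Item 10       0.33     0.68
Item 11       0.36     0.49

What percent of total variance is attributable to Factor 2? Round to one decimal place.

16.0%

SS loadings for Factor 2 = (-0.27)² + 0.29² + 0.11² + 0.49² + 0.13² + 0.39² + 0.68² + 0.49² = 1.2807
With 8 standardized items, total variance = 8. Proportion = 1.2807/8 = 0.1601 → 16.01%.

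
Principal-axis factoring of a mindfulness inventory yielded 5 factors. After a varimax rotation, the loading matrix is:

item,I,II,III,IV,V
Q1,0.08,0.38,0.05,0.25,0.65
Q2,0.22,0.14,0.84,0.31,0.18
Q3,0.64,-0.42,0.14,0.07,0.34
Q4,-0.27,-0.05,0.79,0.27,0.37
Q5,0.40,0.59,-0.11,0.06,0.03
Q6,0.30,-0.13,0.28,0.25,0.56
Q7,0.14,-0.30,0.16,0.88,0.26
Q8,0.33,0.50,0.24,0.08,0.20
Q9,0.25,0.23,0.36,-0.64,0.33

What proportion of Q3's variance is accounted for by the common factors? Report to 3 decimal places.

h² = 0.64² + (-0.42)² + 0.14² + 0.07² + 0.34² = 0.4096 + 0.1764 + 0.0196 + 0.0049 + 0.1156 = 0.7261

0.726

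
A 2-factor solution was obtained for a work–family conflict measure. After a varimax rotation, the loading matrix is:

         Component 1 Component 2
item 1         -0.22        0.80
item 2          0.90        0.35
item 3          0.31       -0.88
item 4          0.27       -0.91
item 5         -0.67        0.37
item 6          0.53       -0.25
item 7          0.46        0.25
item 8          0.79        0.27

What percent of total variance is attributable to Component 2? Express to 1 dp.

SS loadings for Component 2 = 0.80² + 0.35² + (-0.88)² + (-0.91)² + 0.37² + (-0.25)² + 0.25² + 0.27² = 2.6998
With 8 standardized items, total variance = 8. Proportion = 2.6998/8 = 0.3375 → 33.75%.

33.7%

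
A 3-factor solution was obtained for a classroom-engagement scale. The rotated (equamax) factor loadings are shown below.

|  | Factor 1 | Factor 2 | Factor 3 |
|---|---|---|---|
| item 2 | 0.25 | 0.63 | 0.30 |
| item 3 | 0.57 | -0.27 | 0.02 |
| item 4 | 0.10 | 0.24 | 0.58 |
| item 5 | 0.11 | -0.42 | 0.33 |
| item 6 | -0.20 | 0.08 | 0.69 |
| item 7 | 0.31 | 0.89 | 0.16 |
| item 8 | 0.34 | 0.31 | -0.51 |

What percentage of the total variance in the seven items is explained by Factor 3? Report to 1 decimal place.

SS loadings for Factor 3 = 0.30² + 0.02² + 0.58² + 0.33² + 0.69² + 0.16² + (-0.51)² = 1.2975
With 7 standardized items, total variance = 7. Proportion = 1.2975/7 = 0.1854 → 18.54%.

18.5%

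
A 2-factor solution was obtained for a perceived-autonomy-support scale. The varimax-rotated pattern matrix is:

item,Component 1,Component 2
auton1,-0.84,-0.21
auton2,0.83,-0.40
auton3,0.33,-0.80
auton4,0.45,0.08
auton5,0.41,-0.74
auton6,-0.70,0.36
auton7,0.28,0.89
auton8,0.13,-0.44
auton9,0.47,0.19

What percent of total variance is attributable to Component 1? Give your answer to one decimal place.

SS loadings for Component 1 = (-0.84)² + 0.83² + 0.33² + 0.45² + 0.41² + (-0.70)² + 0.28² + 0.13² + 0.47² = 2.6802
With 9 standardized items, total variance = 9. Proportion = 2.6802/9 = 0.2978 → 29.78%.

29.8%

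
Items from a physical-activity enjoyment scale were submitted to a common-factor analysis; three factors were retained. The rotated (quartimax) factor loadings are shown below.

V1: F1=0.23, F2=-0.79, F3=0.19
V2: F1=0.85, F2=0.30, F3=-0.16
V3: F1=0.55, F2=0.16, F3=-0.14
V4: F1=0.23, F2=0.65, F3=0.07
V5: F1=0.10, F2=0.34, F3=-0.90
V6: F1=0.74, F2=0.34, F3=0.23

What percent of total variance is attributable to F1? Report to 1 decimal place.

SS loadings for F1 = 0.23² + 0.85² + 0.55² + 0.23² + 0.10² + 0.74² = 1.6884
With 6 standardized items, total variance = 6. Proportion = 1.6884/6 = 0.2814 → 28.14%.

28.1%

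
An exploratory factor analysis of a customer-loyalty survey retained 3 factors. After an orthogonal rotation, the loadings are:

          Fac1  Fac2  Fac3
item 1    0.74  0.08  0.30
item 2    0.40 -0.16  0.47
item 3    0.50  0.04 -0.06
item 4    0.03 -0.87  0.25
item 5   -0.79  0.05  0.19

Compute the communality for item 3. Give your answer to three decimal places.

0.255

h² = 0.50² + 0.04² + (-0.06)² = 0.2500 + 0.0016 + 0.0036 = 0.2552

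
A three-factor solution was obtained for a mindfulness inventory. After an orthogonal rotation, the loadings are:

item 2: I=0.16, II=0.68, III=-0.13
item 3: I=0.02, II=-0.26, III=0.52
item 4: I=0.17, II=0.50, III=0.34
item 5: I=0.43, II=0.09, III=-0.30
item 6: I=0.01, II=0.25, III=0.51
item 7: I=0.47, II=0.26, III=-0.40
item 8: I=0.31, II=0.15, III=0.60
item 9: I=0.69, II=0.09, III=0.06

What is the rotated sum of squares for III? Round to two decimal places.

1.28

SS loadings for III = (-0.13)² + 0.52² + 0.34² + (-0.30)² + 0.51² + (-0.40)² + 0.60² + 0.06² = 0.0169 + 0.2704 + 0.1156 + 0.0900 + 0.2601 + 0.1600 + 0.3600 + 0.0036 = 1.2766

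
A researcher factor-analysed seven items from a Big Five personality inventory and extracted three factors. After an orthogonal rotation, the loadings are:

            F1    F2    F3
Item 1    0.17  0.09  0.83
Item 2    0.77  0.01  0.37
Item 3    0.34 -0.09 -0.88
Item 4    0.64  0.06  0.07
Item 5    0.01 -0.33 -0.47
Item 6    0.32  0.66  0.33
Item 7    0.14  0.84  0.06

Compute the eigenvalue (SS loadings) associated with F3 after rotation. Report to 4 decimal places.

SS loadings for F3 = 0.83² + 0.37² + (-0.88)² + 0.07² + (-0.47)² + 0.33² + 0.06² = 0.6889 + 0.1369 + 0.7744 + 0.0049 + 0.2209 + 0.1089 + 0.0036 = 1.9385

1.9385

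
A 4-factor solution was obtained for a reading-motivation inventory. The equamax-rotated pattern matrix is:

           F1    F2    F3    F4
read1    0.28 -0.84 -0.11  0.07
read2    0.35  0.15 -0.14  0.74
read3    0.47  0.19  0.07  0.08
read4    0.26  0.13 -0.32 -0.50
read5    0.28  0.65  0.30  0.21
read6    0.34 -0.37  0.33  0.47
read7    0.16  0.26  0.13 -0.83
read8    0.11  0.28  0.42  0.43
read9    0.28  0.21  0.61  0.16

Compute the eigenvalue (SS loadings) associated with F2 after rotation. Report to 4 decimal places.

SS loadings for F2 = (-0.84)² + 0.15² + 0.19² + 0.13² + 0.65² + (-0.37)² + 0.26² + 0.28² + 0.21² = 0.7056 + 0.0225 + 0.0361 + 0.0169 + 0.4225 + 0.1369 + 0.0676 + 0.0784 + 0.0441 = 1.5306

1.5306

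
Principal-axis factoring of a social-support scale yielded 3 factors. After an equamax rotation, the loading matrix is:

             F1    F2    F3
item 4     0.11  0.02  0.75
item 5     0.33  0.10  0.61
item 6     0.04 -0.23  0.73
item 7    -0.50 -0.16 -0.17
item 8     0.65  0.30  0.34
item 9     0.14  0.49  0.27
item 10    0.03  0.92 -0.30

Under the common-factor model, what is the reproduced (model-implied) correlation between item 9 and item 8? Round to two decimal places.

0.33

r̂ = Σ λ_i·λ_j across factors = (0.14)(0.65) + (0.49)(0.30) + (0.27)(0.34)
  = +0.0910 +0.1470 +0.0918 = 0.3298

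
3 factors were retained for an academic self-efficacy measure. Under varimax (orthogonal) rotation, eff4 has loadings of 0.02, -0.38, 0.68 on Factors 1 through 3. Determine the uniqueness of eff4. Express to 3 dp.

0.393

h² = 0.02² + (-0.38)² + 0.68² = 0.0004 + 0.1444 + 0.4624 = 0.6072
Uniqueness u² = 1 − h² = 1 − 0.6072 = 0.3928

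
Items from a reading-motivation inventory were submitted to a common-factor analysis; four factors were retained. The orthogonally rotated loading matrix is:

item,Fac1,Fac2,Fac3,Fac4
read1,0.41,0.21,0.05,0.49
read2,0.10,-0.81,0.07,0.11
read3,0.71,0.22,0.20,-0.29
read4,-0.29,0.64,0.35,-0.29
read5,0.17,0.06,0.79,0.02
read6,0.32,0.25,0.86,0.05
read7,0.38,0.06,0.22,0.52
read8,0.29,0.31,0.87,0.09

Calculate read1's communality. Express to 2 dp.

0.45

h² = 0.41² + 0.21² + 0.05² + 0.49² = 0.1681 + 0.0441 + 0.0025 + 0.2401 = 0.4548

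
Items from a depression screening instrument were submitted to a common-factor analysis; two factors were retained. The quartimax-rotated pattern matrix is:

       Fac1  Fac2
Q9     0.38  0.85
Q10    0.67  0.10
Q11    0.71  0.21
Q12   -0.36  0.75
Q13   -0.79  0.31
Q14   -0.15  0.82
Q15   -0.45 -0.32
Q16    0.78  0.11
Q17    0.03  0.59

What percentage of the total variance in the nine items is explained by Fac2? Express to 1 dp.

SS loadings for Fac2 = 0.85² + 0.10² + 0.21² + 0.75² + 0.31² + 0.82² + (-0.32)² + 0.11² + 0.59² = 2.5702
With 9 standardized items, total variance = 9. Proportion = 2.5702/9 = 0.2856 → 28.56%.

28.6%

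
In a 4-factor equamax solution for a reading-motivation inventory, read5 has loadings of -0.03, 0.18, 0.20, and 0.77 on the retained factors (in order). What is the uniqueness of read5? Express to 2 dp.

0.33

h² = (-0.03)² + 0.18² + 0.20² + 0.77² = 0.0009 + 0.0324 + 0.0400 + 0.5929 = 0.6662
Uniqueness u² = 1 − h² = 1 − 0.6662 = 0.3338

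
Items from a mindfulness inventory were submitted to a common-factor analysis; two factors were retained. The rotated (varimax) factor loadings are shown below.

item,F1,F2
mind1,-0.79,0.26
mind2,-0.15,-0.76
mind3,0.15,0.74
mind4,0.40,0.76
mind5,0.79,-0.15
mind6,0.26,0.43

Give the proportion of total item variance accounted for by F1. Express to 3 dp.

0.253

SS loadings for F1 = (-0.79)² + (-0.15)² + 0.15² + 0.40² + 0.79² + 0.26² = 1.5208
Proportion of variance = 1.5208 / 6 = 0.2535.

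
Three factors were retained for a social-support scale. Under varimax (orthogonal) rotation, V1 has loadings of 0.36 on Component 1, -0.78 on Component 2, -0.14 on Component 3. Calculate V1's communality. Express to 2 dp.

h² = 0.36² + (-0.78)² + (-0.14)² = 0.1296 + 0.6084 + 0.0196 = 0.7576

0.76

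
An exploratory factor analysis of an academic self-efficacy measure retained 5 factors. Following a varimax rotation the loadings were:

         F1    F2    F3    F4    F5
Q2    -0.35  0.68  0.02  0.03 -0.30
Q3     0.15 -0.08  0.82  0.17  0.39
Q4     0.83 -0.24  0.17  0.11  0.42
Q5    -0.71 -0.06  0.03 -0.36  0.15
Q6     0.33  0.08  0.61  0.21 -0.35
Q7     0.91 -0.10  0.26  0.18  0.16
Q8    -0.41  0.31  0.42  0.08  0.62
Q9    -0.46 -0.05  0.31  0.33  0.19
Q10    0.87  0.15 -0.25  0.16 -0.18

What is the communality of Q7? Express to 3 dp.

h² = 0.91² + (-0.10)² + 0.26² + 0.18² + 0.16² = 0.8281 + 0.0100 + 0.0676 + 0.0324 + 0.0256 = 0.9637

0.964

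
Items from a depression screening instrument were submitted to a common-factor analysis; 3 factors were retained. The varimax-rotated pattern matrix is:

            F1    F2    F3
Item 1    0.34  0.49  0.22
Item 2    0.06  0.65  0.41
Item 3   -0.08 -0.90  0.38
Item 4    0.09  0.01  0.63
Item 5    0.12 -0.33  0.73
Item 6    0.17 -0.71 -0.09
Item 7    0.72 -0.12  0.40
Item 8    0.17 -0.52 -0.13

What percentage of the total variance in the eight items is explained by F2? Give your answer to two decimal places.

SS loadings for F2 = 0.49² + 0.65² + (-0.90)² + 0.01² + (-0.33)² + (-0.71)² + (-0.12)² + (-0.52)² = 2.3705
With 8 standardized items, total variance = 8. Proportion = 2.3705/8 = 0.2963 → 29.63%.

29.63%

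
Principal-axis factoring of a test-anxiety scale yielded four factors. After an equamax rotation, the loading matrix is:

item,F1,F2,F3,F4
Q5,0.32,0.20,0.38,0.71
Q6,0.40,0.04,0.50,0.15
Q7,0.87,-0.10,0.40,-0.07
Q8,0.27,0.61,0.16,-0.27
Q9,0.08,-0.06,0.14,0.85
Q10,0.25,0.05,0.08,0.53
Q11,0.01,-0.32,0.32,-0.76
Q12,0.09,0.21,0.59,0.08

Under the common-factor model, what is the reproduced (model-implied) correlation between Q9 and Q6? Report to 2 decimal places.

0.23

r̂ = Σ λ_i·λ_j across factors = (0.08)(0.40) + (-0.06)(0.04) + (0.14)(0.50) + (0.85)(0.15)
  = +0.0320 -0.0024 +0.0700 +0.1275 = 0.2271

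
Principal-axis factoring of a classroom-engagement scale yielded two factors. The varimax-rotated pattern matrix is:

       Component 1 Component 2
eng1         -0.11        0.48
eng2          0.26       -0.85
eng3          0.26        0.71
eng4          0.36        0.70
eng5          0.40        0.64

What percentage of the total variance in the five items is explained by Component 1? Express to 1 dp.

SS loadings for Component 1 = (-0.11)² + 0.26² + 0.26² + 0.36² + 0.40² = 0.4369
With 5 standardized items, total variance = 5. Proportion = 0.4369/5 = 0.0874 → 8.74%.

8.7%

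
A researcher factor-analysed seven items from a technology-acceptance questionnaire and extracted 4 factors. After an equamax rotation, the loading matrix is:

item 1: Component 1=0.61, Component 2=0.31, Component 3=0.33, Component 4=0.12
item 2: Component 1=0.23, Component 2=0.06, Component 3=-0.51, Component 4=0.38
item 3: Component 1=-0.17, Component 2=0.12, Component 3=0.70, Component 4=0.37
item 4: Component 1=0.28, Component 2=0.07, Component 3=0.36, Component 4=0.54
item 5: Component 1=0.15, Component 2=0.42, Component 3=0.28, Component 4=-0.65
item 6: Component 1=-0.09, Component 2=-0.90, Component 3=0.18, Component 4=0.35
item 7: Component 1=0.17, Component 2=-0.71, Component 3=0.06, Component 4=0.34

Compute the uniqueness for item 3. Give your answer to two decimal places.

h² = (-0.17)² + 0.12² + 0.70² + 0.37² = 0.0289 + 0.0144 + 0.4900 + 0.1369 = 0.6702
Uniqueness u² = 1 − h² = 1 − 0.6702 = 0.3298

0.33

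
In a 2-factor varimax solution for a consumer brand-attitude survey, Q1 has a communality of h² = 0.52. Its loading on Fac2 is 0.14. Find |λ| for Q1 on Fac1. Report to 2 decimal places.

0.71

Under orthogonal rotation h² = Σλ², so λ_Fac1² = h² − (0.0196) = 0.52 − 0.0196 = 0.5004.
|λ| = √0.5004 = 0.7074.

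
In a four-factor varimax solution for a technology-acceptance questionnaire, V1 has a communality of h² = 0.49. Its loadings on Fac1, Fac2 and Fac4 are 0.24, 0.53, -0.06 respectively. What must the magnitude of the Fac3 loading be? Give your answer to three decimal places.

0.385

Under orthogonal rotation h² = Σλ², so λ_Fac3² = h² − (0.3421) = 0.49 − 0.3421 = 0.1479.
|λ| = √0.1479 = 0.3846.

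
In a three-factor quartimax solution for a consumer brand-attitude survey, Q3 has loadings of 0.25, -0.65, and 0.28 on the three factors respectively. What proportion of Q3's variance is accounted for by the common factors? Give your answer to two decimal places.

0.56

h² = 0.25² + (-0.65)² + 0.28² = 0.0625 + 0.4225 + 0.0784 = 0.5634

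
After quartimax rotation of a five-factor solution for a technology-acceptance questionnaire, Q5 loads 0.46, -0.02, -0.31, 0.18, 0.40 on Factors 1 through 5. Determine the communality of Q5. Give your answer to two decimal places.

0.50

h² = 0.46² + (-0.02)² + (-0.31)² + 0.18² + 0.40² = 0.2116 + 0.0004 + 0.0961 + 0.0324 + 0.1600 = 0.5005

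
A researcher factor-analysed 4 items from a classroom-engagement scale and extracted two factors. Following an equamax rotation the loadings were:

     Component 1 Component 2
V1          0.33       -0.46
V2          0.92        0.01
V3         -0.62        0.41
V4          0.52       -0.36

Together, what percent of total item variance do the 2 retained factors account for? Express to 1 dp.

SS loadings by factor: 1.6101, 0.5094; total = 2.1195.
Total variance with 4 standardized items is 4, so the solution explains 2.1195/4 = 0.5299 = 52.99%.

53.0%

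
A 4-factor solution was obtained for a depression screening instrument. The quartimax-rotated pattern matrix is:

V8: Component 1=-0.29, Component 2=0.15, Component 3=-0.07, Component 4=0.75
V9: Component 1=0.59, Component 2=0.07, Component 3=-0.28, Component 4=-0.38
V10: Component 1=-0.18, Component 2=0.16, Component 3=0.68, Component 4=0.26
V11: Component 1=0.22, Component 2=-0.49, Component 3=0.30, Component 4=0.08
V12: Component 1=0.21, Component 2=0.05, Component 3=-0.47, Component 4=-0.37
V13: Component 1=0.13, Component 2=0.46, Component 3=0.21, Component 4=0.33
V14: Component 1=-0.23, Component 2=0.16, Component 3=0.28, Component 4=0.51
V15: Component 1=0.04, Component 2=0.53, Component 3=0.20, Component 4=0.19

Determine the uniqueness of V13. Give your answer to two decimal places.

h² = 0.13² + 0.46² + 0.21² + 0.33² = 0.0169 + 0.2116 + 0.0441 + 0.1089 = 0.3815
Uniqueness u² = 1 − h² = 1 − 0.3815 = 0.6185

0.62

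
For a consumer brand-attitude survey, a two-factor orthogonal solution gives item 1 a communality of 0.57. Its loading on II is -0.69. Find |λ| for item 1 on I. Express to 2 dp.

Under orthogonal rotation h² = Σλ², so λ_I² = h² − (0.4761) = 0.57 − 0.4761 = 0.0939.
|λ| = √0.0939 = 0.3064.

0.31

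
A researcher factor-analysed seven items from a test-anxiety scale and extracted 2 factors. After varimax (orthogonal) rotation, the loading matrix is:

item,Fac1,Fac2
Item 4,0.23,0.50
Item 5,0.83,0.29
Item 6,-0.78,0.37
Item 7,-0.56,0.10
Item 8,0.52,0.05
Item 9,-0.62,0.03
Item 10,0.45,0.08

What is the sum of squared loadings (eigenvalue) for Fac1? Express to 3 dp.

2.521

SS loadings for Fac1 = 0.23² + 0.83² + (-0.78)² + (-0.56)² + 0.52² + (-0.62)² + 0.45² = 0.0529 + 0.6889 + 0.6084 + 0.3136 + 0.2704 + 0.3844 + 0.2025 = 2.5211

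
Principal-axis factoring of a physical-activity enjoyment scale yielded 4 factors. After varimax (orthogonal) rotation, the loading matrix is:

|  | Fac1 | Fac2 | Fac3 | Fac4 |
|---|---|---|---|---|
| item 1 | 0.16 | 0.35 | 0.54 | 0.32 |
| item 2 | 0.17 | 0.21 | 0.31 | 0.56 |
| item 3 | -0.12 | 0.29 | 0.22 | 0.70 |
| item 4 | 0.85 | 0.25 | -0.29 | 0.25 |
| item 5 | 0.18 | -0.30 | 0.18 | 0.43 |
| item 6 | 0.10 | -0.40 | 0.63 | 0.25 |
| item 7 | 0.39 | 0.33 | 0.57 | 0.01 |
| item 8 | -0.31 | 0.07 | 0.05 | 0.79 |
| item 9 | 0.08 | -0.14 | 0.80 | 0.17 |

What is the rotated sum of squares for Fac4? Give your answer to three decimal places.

1.869

SS loadings for Fac4 = 0.32² + 0.56² + 0.70² + 0.25² + 0.43² + 0.25² + 0.01² + 0.79² + 0.17² = 0.1024 + 0.3136 + 0.4900 + 0.0625 + 0.1849 + 0.0625 + 0.0001 + 0.6241 + 0.0289 = 1.8690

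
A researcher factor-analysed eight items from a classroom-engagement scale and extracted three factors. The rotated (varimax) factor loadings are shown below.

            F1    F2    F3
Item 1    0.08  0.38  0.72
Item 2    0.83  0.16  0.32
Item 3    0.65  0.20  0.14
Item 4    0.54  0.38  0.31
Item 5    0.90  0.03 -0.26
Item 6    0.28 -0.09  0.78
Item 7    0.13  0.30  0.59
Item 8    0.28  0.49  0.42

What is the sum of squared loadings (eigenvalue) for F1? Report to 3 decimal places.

2.393

SS loadings for F1 = 0.08² + 0.83² + 0.65² + 0.54² + 0.90² + 0.28² + 0.13² + 0.28² = 0.0064 + 0.6889 + 0.4225 + 0.2916 + 0.8100 + 0.0784 + 0.0169 + 0.0784 = 2.3931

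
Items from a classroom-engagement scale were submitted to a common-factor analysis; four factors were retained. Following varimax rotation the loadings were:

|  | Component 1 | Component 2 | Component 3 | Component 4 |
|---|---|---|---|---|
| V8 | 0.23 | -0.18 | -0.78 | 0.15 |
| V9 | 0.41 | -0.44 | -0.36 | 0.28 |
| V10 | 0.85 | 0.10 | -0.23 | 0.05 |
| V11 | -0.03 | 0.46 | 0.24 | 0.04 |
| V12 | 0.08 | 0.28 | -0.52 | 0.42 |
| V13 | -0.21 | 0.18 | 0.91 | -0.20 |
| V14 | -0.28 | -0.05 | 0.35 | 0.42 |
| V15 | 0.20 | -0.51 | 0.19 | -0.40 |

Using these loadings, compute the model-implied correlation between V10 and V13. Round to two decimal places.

-0.38

r̂ = Σ λ_i·λ_j across factors = (0.85)(-0.21) + (0.10)(0.18) + (-0.23)(0.91) + (0.05)(-0.20)
  = -0.1785 +0.0180 -0.2093 -0.0100 = -0.3798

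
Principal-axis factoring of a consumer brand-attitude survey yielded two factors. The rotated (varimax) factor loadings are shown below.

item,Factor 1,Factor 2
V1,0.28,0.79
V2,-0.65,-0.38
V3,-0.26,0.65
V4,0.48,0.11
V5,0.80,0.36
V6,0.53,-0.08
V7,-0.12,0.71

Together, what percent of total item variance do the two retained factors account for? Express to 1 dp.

Communalities: 0.7025, 0.5669, 0.4901, 0.2425, 0.7696, 0.2873, 0.5185; Σh² = 3.5774.
Total variance with 7 standardized items is 7, so the solution explains 3.5774/7 = 0.5111 = 51.11%.

51.1%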